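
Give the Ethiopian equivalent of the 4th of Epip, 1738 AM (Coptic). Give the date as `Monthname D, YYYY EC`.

Hamle 4, 2014 EC

The source date corresponds to 11 July 2022 in the Gregorian calendar (JDN 2459772).
That day falls on 4 Hamle 2014 EC in the Ethiopian calendar.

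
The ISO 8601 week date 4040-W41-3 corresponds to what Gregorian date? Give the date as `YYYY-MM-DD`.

ISO week 1 of 4040 is the week containing the first Thursday of 4040.
Week 41, day 3 (Wednesday) lands on 4040-10-10.

4040-10-10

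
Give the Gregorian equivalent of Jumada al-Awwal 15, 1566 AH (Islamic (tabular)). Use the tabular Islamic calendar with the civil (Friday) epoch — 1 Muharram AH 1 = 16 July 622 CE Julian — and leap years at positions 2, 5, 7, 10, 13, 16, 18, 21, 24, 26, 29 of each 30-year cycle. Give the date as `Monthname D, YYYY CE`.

April 22, 2141 CE

Both dates share Julian Day Number 2503156; in the Gregorian calendar that is 22 April 2141 CE.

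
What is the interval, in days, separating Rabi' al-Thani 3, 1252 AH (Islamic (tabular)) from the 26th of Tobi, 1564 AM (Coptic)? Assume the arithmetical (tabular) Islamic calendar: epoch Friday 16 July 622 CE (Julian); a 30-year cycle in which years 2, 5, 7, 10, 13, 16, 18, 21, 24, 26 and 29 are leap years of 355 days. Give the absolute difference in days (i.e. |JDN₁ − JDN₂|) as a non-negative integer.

First date → JDN 2391844; second date → JDN 2396061.
The interval is |2391844 − 2396061| = 4217 days.

4217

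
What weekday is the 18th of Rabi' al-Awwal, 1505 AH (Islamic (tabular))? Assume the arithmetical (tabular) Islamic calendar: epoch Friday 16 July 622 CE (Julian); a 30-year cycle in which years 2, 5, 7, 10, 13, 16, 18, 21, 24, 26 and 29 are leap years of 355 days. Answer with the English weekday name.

This is JDN 2481483 (19 December 2081 Gregorian).
Since JDN mod 7 = 4 (0 = Monday), the day is Friday.

Friday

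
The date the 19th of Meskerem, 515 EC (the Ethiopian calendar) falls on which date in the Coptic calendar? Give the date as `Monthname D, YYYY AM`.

Thout 19, 239 AM

Both dates share Julian Day Number 1911977; in the Coptic calendar that is 19 Thout 239 AM.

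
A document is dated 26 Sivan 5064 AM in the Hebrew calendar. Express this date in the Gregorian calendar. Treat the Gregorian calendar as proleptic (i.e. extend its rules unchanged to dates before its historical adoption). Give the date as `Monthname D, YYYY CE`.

June 8, 1304 CE

Julian Day Number of the source date = 2197495.
Converting JDN 2197495 to the Gregorian calendar gives 8 June 1304 CE.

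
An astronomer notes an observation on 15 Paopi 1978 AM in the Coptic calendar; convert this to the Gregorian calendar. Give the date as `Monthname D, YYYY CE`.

Both dates share Julian Day Number 2547173; in the Gregorian calendar that is 27 October 2261 CE.

October 27, 2261 CE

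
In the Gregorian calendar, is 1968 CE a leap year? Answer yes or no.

1968 is divisible by 4 and not by 100, so it is a leap year.

yes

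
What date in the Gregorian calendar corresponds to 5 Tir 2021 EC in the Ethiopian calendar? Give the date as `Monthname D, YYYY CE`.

Both dates share Julian Day Number 2462150; in the Gregorian calendar that is 13 January 2029 CE.

January 13, 2029 CE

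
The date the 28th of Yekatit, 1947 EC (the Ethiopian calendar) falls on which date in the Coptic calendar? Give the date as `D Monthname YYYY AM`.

The source date corresponds to 7 March 1955 in the Gregorian calendar (JDN 2435174).
That day falls on 28 Meshir 1671 AM in the Coptic calendar.

28 Meshir 1671 AM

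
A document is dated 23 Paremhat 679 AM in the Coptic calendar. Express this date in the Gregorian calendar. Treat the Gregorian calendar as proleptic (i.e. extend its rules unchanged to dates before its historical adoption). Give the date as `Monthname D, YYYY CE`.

Julian Day Number of the source date = 2072871.
Converting JDN 2072871 to the Gregorian calendar gives 24 March 963 CE.

March 24, 963 CE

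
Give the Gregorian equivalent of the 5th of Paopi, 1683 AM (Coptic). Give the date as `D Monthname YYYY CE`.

15 October 1966 CE

Both dates share Julian Day Number 2439414; in the Gregorian calendar that is 15 October 1966 CE.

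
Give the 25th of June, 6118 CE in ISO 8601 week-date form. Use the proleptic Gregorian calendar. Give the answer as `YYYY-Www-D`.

The weekday is Saturday (ISO weekday 6).
That Saturday belongs to ISO week 25 of ISO year 6118.

6118-W25-6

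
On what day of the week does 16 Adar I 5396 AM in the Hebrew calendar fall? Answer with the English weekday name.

Equivalently 22 February 1636 Gregorian, JDN 2318649.
JDN 2318649 mod 7 = 4, and JDN 0 was a Monday, so this is a Friday.

Friday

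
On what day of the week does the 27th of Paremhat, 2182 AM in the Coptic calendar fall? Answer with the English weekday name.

Equivalently 8 April 2466 Gregorian, JDN 2621846.
Since JDN mod 7 = 3 (0 = Monday), the day is Thursday.

Thursday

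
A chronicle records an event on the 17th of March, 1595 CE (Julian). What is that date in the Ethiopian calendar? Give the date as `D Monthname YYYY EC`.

21 Megabit 1587 EC

Both dates share Julian Day Number 2303707; in the Ethiopian calendar that is 21 Megabit 1587 EC.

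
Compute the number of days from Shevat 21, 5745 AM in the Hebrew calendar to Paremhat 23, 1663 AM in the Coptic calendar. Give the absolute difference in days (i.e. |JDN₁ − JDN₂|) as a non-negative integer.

13832

JDN of the first date = 2446109.
JDN of the second date = 2432277.
|2432277 − 2446109| = 13832.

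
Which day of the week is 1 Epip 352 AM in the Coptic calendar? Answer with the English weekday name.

Equivalently 28 June 636 Gregorian, JDN 1953533.
1953533 ≡ 1 (mod 7); counting from Monday = 0 gives Tuesday.

Tuesday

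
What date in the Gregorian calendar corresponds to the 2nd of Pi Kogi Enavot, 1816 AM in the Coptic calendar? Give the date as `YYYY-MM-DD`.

2100-09-08

Julian Day Number of the source date = 2488320.
Converting JDN 2488320 to the Gregorian calendar gives 8 September 2100 CE.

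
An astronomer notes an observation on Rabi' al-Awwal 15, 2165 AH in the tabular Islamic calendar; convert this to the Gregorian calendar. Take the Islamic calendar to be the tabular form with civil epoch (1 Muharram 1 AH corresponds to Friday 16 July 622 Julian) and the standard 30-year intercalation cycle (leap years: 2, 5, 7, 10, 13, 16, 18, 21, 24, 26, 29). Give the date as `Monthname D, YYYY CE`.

Julian Day Number of the source date = 2715362.
Converting JDN 2715362 to the Gregorian calendar gives 23 April 2722 CE.

April 23, 2722 CE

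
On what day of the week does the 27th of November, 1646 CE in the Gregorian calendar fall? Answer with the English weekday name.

2322580 ≡ 1 (mod 7); counting from Monday = 0 gives Tuesday.

Tuesday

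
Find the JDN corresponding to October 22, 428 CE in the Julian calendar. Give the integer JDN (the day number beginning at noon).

1877680

In the proleptic Gregorian calendar the same day is 23 October 428.
JDN 2400001 is 17 November 1858 CE (Gregorian), MJD 0; the target day is −522321 days from there, so JDN = 1877680.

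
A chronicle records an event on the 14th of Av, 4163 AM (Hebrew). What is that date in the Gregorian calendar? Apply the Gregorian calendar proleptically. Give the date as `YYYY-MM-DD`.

Julian Day Number of the source date = 1868453.
Converting JDN 1868453 to the Gregorian calendar gives 20 July 403 CE.

0403-07-20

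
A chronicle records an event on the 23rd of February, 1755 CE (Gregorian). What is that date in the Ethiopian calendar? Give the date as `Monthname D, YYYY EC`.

Yekatit 18, 1747 EC

Both dates share Julian Day Number 2362114; in the Ethiopian calendar that is 18 Yekatit 1747 EC.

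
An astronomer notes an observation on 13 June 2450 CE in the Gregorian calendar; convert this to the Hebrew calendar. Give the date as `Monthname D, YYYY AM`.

Tammuz 2, 6210 AM

Julian Day Number of the source date = 2616068.
Converting JDN 2616068 to the Hebrew calendar gives 2 Tammuz 6210 AM.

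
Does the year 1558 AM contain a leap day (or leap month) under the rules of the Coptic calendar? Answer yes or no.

1558 mod 4 = 2; in the Coptic calendar a year is leap when year mod 4 = 3, so it is a common year.

no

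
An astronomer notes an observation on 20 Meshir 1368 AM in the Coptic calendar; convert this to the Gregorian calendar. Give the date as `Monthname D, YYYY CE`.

February 25, 1652 CE

Both dates share Julian Day Number 2324496; in the Gregorian calendar that is 25 February 1652 CE.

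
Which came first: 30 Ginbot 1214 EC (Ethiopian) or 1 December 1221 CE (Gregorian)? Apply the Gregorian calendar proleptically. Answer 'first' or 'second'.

second

Converting both to JDN: 2167538 vs 2167356; the smaller is the second.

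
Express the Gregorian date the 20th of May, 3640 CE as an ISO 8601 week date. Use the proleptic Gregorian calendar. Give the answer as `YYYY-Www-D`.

The weekday is Sunday (ISO weekday 7).
That Sunday belongs to ISO week 20 of ISO year 3640.

3640-W20-7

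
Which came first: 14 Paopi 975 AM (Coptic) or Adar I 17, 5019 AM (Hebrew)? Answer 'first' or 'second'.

first

The two dates have Julian Day Numbers 2180826 and 2180950 respectively.
Since 2180826 < 2180950, the first date comes first.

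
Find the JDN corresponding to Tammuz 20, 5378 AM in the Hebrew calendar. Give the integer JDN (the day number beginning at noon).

2312216

In the Gregorian calendar the same day is 13 July 1618.
JDN 2400001 is 17 November 1858 CE (Gregorian), MJD 0; the target day is −87785 days from there, so JDN = 2312216.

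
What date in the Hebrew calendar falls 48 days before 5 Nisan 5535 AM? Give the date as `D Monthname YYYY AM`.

16 Adar I 5535 AM

JDN of 5 Nisan 5535 AM = 2369460.
2369460 − 48 = 2369412.
JDN 2369412 in the Hebrew calendar is 16 Adar I 5535 AM.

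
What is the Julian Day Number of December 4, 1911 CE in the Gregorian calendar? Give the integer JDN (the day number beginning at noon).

JDN 2299161 is 15 October 1582 CE (Gregorian); the target day is +120214 days from there, so JDN = 2419375.

2419375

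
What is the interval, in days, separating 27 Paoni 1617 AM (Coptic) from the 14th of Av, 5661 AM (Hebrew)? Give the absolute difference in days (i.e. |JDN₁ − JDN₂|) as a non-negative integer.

JDN of the first date = 2415570.
JDN of the second date = 2415596.
|2415596 − 2415570| = 26.

26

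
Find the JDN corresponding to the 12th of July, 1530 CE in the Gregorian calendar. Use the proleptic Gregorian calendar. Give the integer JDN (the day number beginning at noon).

JDN 2299161 is 15 October 1582 CE (Gregorian); the target day is −19088 days from there, so JDN = 2280073.

2280073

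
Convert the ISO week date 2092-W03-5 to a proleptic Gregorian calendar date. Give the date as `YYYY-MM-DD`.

ISO week 1 of 2092 is the week containing the first Thursday of 2092.
Week 3, day 5 (Friday) lands on 2092-01-18.

2092-01-18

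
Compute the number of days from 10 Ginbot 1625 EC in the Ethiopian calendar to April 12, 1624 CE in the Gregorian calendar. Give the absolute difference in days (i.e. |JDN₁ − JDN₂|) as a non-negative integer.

3320

First date → JDN 2317636; second date → JDN 2314316.
The interval is |2317636 − 2314316| = 3320 days.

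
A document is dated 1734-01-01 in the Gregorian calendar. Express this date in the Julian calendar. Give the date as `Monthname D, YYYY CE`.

At this point the Julian calendar is 11 days behind the Gregorian.
1 January 1734 Gregorian − 11 days → 21 December 1733 Julian.

December 21, 1733 CE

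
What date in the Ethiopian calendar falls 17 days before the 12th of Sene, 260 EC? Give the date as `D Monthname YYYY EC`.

25 Ginbot 260 EC

Counting 17 days back from JDN 1819102 reaches JDN 1819085, which is 25 Ginbot 260 EC.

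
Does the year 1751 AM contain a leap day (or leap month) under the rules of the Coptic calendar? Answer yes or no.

1751 mod 4 = 3; in the Coptic calendar a year is leap when year mod 4 = 3, so it is a leap year.

yes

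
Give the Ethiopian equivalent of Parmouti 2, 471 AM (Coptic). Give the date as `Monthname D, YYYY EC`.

Miyazya 2, 747 EC

Julian Day Number of the source date = 1996908.
Converting JDN 1996908 to the Ethiopian calendar gives 2 Miyazya 747 EC.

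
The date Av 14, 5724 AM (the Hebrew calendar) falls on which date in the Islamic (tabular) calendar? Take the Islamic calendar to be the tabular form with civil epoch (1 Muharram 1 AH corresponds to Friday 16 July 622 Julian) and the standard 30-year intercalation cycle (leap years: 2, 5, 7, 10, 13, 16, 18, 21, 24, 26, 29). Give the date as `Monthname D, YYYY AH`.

Rabi' al-Awwal 13, 1384 AH

Julian Day Number of the source date = 2438600.
Converting JDN 2438600 to the tabular Islamic calendar gives 13 Rabi' al-Awwal 1384 AH.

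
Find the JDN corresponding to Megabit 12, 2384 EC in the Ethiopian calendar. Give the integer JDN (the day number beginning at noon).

Equivalently 24 March 2392 (Gregorian).
JDN 2400001 is 17 November 1858 CE (Gregorian), MJD 0; the target day is +194802 days from there, so JDN = 2594803.

2594803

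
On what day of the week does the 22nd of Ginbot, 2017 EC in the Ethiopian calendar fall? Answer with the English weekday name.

Friday

Equivalently 30 May 2025 Gregorian, JDN 2460826.
Since JDN mod 7 = 4 (0 = Monday), the day is Friday.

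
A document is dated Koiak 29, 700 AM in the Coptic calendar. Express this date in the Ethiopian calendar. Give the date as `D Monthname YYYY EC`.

29 Tahsas 976 EC

Julian Day Number of the source date = 2080458.
Converting JDN 2080458 to the Ethiopian calendar gives 29 Tahsas 976 EC.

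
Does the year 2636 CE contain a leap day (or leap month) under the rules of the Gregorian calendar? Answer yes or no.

2636 is divisible by 4 and not by 100, so it is a leap year.

yes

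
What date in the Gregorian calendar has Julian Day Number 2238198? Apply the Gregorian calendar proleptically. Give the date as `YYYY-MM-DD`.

Counting from JDN 2299161 = 15 Oct 1582 gives an offset of -60963 days.

1415-11-17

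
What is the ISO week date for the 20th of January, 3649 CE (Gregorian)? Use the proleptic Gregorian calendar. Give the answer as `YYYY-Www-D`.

The weekday is Wednesday (ISO weekday 3).
That Wednesday belongs to ISO week 3 of ISO year 3649.

3649-W03-3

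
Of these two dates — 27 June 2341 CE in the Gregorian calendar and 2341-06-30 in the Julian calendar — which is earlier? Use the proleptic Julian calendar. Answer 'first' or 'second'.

Converting both to JDN: 2576270 vs 2576289; the smaller is the first.

first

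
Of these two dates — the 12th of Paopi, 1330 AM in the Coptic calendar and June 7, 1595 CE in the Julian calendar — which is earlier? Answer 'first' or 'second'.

second

First date → JDN 2310488; second date → JDN 2303789.
JDN 2303789 < JDN 2310488, so the second date is earlier.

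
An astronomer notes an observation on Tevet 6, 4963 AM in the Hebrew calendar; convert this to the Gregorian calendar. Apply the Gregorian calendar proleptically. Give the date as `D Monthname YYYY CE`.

Julian Day Number of the source date = 2160444.
Converting JDN 2160444 to the Gregorian calendar gives 29 December 1202 CE.

29 December 1202 CE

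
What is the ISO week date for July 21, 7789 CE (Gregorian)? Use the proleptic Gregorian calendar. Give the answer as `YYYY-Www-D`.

7789-W30-2

The weekday is Tuesday (ISO weekday 2).
That Tuesday belongs to ISO week 30 of ISO year 7789.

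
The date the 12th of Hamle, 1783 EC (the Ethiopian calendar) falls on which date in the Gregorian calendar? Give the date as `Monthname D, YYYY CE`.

Both dates share Julian Day Number 2375407; in the Gregorian calendar that is 17 July 1791 CE.

July 17, 1791 CE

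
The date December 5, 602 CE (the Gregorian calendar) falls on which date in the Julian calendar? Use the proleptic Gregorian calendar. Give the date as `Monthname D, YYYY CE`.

December 2, 602 CE

For dates in this range the Gregorian date is 3 days ahead of the Julian.
5 December 602 Gregorian − 3 days → 2 December 602 Julian.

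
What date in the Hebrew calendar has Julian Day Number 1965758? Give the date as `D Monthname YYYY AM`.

The proleptic Gregorian equivalent of JDN 1965758 is 17 December 669.
In the Hebrew calendar that day is 15 Tevet 4430 AM.

15 Tevet 4430 AM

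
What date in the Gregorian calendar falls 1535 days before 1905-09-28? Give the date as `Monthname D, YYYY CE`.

Counting 1535 days back from JDN 2417117 reaches JDN 2415582, which is July 16, 1901 CE.

July 16, 1901 CE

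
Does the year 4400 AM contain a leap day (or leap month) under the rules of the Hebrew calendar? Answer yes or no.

Hebrew year 4400 is year 11 of its 19-year Metonic cycle; leap years are at positions 3, 6, 8, 11, 14, 17, 19, so it is a leap year (13 months).

yes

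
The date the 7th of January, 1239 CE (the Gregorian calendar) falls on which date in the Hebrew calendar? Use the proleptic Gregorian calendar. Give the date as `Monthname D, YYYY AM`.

Tevet 22, 4999 AM

Both dates share Julian Day Number 2173602; in the Hebrew calendar that is 22 Tevet 4999 AM.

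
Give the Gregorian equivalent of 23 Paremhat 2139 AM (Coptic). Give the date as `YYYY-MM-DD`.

Both dates share Julian Day Number 2606136; in the Gregorian calendar that is 4 April 2423 CE.

2423-04-04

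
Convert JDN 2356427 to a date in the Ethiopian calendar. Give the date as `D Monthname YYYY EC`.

The Gregorian equivalent of JDN 2356427 is 30 July 1739.
In the Ethiopian calendar that day is 25 Hamle 1731 EC.

25 Hamle 1731 EC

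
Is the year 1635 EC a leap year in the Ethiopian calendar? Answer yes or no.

1635 mod 4 = 3; in the Ethiopian calendar a year is leap when year mod 4 = 3, so it is a leap year.

yes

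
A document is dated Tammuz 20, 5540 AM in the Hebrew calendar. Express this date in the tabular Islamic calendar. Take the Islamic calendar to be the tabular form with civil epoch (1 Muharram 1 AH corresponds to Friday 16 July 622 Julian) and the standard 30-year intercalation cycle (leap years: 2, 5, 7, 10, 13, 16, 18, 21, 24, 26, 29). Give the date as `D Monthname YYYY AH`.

21 Rajab 1194 AH

Both dates share Julian Day Number 2371396; in the tabular Islamic calendar that is 21 Rajab 1194 AH.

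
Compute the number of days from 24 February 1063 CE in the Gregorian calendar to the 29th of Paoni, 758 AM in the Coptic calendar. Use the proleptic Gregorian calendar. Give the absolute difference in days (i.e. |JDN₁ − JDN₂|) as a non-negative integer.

JDN of the first date = 2109367.
JDN of the second date = 2101822.
|2101822 − 2109367| = 7545.

7545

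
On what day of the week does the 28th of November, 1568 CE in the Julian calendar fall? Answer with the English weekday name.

Sunday

In the proleptic Gregorian calendar this is 8 December 1568 (JDN 2294102).
2294102 ≡ 6 (mod 7); counting from Monday = 0 gives Sunday.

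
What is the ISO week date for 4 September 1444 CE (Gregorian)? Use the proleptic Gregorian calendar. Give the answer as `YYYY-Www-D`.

1444-W36-3

The weekday is Wednesday (ISO weekday 3).
That Wednesday belongs to ISO week 36 of ISO year 1444.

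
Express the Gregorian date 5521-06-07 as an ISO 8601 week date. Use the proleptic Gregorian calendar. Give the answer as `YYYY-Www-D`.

The weekday is Tuesday (ISO weekday 2).
That Tuesday belongs to ISO week 23 of ISO year 5521.

5521-W23-2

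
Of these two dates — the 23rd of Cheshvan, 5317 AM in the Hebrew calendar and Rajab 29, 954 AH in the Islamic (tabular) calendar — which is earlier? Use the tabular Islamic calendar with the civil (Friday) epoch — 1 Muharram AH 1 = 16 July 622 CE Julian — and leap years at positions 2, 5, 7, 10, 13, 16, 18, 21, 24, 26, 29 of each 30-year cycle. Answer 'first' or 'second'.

The two dates have Julian Day Numbers 2289687 and 2286356 respectively.
Since 2286356 < 2289687, the second date comes first.

second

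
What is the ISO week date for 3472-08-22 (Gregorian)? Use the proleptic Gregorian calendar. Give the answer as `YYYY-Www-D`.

The weekday is Thursday (ISO weekday 4).
That Thursday belongs to ISO week 34 of ISO year 3472.

3472-W34-4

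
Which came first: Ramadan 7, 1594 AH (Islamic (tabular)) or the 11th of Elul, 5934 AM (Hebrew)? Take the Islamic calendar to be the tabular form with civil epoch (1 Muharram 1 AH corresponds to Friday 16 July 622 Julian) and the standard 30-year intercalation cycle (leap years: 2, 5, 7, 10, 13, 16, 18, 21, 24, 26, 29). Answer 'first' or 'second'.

first

First date → JDN 2513188; second date → JDN 2515347.
JDN 2513188 < JDN 2515347, so the first date is earlier.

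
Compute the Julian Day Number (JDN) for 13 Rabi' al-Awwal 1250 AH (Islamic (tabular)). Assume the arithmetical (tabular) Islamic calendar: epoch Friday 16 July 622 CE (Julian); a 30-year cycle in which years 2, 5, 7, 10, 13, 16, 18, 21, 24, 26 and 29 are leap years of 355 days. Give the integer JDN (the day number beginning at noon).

Equivalently 20 July 1834 (Gregorian).
JDN 2400001 is 17 November 1858 CE (Gregorian), MJD 0; the target day is −8886 days from there, so JDN = 2391115.

2391115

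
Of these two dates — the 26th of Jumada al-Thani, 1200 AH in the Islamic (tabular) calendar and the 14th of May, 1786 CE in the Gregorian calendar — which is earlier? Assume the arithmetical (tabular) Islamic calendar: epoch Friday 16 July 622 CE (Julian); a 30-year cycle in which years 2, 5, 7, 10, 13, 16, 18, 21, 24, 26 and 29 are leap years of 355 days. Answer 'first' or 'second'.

Converting both to JDN: 2373499 vs 2373517; the smaller is the first.

first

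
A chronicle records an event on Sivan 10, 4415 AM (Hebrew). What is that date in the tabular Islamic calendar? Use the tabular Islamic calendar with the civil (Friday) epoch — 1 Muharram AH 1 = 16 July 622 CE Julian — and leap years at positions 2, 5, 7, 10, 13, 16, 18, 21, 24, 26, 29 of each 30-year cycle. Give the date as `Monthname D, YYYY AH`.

Both dates share Julian Day Number 1960437; in the tabular Islamic calendar that is 9 Dhu al-Qa'dah 34 AH.

Dhu al-Qa'dah 9, 34 AH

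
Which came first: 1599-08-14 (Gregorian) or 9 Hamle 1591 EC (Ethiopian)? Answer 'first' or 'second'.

Converting both to JDN: 2305308 vs 2305276; the smaller is the second.

second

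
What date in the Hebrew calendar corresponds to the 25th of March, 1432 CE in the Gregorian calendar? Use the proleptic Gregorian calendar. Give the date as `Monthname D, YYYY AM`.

Nisan 13, 5192 AM

Both dates share Julian Day Number 2244171; in the Hebrew calendar that is 13 Nisan 5192 AM.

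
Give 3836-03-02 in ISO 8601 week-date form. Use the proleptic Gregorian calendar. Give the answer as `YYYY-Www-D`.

3836-W09-3

The weekday is Wednesday (ISO weekday 3).
That Wednesday belongs to ISO week 9 of ISO year 3836.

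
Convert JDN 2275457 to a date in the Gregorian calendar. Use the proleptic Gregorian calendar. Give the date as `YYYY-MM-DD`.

1517-11-21

JDN 2451545 is 1 Jan 2000; 2275457 is −176088 days from there.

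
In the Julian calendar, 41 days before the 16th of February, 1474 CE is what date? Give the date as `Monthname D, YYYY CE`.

January 6, 1474 CE

JDN of the 16th of February, 1474 CE = 2259483.
2259483 − 41 = 2259442.
JDN 2259442 in the Julian calendar is January 6, 1474 CE.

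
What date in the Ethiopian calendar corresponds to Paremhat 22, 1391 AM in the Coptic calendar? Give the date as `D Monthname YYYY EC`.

22 Megabit 1667 EC

The source date corresponds to 28 March 1675 in the Gregorian calendar (JDN 2332928).
That day falls on 22 Megabit 1667 EC in the Ethiopian calendar.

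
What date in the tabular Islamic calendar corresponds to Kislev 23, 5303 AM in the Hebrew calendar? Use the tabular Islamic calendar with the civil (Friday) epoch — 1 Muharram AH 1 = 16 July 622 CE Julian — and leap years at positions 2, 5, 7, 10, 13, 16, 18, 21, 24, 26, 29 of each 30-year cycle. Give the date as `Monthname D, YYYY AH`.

The source date corresponds to 11 December 1542 in the proleptic Gregorian calendar (JDN 2284608).
That day falls on 22 Sha'ban 949 AH in the tabular Islamic calendar.

Sha'ban 22, 949 AH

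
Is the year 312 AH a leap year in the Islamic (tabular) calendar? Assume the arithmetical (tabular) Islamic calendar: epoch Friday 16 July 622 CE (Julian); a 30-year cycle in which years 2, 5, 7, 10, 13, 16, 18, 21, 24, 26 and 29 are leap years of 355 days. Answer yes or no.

Year 312 AH is year 12 of its 30-year cycle; leap positions are 2, 5, 7, 10, 13, 16, 18, 21, 24, 26, 29, so it is a common year (354 days).

no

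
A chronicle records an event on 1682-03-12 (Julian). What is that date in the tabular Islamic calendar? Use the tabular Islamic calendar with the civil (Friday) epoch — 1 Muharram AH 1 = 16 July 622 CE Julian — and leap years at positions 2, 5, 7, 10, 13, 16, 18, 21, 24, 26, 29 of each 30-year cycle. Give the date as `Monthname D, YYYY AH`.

Rabi' al-Awwal 13, 1093 AH

The source date corresponds to 22 March 1682 in the Gregorian calendar (JDN 2335479).
That day falls on 13 Rabi' al-Awwal 1093 AH in the tabular Islamic calendar.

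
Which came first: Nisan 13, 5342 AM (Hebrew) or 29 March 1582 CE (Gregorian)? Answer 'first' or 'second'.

second

Converting both to JDN: 2298978 vs 2298961; the smaller is the second.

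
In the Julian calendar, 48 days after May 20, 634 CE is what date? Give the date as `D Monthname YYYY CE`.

7 July 634 CE

Counting 48 days forward from JDN 1952766 reaches JDN 1952814, which is 7 July 634 CE.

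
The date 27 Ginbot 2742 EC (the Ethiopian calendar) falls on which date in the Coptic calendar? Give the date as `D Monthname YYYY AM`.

27 Pashons 2466 AM

The source date corresponds to 10 June 2750 in the Gregorian calendar (JDN 2725637).
That day falls on 27 Pashons 2466 AM in the Coptic calendar.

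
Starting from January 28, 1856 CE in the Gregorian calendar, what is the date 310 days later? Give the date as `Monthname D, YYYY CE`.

December 3, 1856 CE

Counting 310 days forward from JDN 2398977 reaches JDN 2399287, which is December 3, 1856 CE.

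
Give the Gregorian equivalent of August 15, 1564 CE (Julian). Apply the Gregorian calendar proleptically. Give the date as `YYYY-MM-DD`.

1564-08-25

At this point the Julian calendar is 10 days behind the Gregorian.
15 August 1564 Julian + 10 days → 25 August 1564 Gregorian.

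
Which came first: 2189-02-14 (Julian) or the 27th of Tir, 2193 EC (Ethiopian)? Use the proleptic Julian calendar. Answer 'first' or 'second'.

first

First date → JDN 2520635; second date → JDN 2524995.
JDN 2520635 < JDN 2524995, so the first date is earlier.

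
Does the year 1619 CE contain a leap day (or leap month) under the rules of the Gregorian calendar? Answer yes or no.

no

1619 is not divisible by 4, so it is a common year.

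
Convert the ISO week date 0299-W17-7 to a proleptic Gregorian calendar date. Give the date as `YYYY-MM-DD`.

ISO week 1 of 299 is the week containing the first Thursday of 299.
Week 17, day 7 (Sunday) lands on 0299-04-30.

0299-04-30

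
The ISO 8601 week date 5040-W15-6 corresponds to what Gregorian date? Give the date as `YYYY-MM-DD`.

5040-04-11

ISO week 1 of 5040 is the week containing the first Thursday of 5040.
Week 15, day 6 (Saturday) lands on 5040-04-11.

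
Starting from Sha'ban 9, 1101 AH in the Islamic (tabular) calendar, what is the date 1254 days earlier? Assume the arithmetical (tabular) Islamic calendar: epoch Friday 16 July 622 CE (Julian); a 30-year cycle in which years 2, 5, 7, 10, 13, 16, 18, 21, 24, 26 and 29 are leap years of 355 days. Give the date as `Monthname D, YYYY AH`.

Muharram 25, 1098 AH

Counting 1254 days back from JDN 2338458 reaches JDN 2337204, which is Muharram 25, 1098 AH.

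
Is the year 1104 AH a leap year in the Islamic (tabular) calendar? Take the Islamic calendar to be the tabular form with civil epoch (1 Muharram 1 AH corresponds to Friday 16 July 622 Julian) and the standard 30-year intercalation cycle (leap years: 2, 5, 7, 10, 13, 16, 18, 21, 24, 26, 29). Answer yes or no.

yes

Year 1104 AH is year 24 of its 30-year cycle; leap positions are 2, 5, 7, 10, 13, 16, 18, 21, 24, 26, 29, so it is a leap year (355 days).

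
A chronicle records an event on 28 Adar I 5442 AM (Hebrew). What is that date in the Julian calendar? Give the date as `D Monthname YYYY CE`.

The source date corresponds to 8 March 1682 in the Gregorian calendar (JDN 2335465).
That day falls on 26 February 1682 CE in the Julian calendar.

26 February 1682 CE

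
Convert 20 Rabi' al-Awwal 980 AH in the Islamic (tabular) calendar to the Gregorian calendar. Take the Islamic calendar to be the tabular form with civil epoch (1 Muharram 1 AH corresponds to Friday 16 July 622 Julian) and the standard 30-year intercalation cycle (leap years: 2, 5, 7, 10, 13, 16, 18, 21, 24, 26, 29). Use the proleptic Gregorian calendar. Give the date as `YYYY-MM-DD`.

1572-08-10

Julian Day Number of the source date = 2295443.
Converting JDN 2295443 to the Gregorian calendar gives 10 August 1572 CE.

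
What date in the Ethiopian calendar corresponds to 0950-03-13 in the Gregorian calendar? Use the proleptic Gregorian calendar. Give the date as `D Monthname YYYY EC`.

Julian Day Number of the source date = 2068112.
Converting JDN 2068112 to the Ethiopian calendar gives 12 Megabit 942 EC.

12 Megabit 942 EC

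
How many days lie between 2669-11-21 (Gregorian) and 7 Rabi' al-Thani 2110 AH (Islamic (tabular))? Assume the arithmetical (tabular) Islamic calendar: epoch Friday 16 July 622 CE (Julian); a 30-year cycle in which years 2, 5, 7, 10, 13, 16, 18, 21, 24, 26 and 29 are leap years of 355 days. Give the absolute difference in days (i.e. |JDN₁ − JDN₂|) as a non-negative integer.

JDN of the first date = 2696217.
JDN of the second date = 2695894.
|2695894 − 2696217| = 323.

323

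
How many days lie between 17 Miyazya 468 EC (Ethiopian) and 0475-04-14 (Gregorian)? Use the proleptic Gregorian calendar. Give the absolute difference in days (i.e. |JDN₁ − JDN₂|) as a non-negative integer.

365

JDN of the first date = 1895019.
JDN of the second date = 1894654.
|1894654 − 1895019| = 365.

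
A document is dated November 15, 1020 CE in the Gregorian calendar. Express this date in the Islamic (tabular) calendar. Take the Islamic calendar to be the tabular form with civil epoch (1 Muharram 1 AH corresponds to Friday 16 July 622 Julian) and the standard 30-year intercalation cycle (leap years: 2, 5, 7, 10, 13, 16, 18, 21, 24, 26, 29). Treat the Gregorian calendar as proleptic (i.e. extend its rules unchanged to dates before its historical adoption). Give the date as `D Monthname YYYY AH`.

20 Rajab 411 AH

Julian Day Number of the source date = 2093926.
Converting JDN 2093926 to the tabular Islamic calendar gives 20 Rajab 411 AH.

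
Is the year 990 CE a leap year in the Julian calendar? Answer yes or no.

no

990 mod 4 = 2, so it is a common year in the Julian calendar.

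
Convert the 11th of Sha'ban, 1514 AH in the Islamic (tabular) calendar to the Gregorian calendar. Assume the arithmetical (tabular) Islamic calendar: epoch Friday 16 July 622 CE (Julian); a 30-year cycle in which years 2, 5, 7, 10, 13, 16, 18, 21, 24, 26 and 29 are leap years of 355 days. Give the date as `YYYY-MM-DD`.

2091-02-01

Both dates share Julian Day Number 2484814; in the Gregorian calendar that is 1 February 2091 CE.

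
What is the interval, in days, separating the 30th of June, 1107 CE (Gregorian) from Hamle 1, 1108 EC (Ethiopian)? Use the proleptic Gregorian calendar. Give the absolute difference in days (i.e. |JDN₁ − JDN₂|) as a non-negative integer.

First date → JDN 2125563; second date → JDN 2128853.
The interval is |2125563 − 2128853| = 3290 days.

3290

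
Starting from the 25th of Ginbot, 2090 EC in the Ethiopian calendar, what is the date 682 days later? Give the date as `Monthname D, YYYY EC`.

Counting 682 days forward from JDN 2487492 reaches JDN 2488174, which is Miyazya 6, 2092 EC.

Miyazya 6, 2092 EC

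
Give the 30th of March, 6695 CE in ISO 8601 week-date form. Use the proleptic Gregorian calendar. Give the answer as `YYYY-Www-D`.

The weekday is Saturday (ISO weekday 6).
That Saturday belongs to ISO week 13 of ISO year 6695.

6695-W13-6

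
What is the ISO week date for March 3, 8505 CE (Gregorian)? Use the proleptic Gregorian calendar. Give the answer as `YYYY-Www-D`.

8505-W10-2

The weekday is Tuesday (ISO weekday 2).
That Tuesday belongs to ISO week 10 of ISO year 8505.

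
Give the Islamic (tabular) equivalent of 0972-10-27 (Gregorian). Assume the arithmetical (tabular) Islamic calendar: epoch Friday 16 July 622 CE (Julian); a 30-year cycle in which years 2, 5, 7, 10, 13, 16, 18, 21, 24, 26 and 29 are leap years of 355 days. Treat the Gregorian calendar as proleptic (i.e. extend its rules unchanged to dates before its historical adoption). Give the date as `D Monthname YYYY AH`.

11 Muharram 362 AH

Julian Day Number of the source date = 2076376.
Converting JDN 2076376 to the tabular Islamic calendar gives 11 Muharram 362 AH.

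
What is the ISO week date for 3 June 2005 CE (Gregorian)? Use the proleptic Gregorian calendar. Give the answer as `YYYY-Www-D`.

The weekday is Friday (ISO weekday 5).
That Friday belongs to ISO week 22 of ISO year 2005.

2005-W22-5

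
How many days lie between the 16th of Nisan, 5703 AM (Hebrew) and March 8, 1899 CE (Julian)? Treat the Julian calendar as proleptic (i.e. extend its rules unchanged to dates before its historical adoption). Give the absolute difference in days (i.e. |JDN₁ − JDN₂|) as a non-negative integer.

JDN of the first date = 2430836.
JDN of the second date = 2414734.
|2414734 − 2430836| = 16102.

16102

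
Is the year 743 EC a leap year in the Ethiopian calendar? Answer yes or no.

yes

743 mod 4 = 3; in the Ethiopian calendar a year is leap when year mod 4 = 3, so it is a leap year.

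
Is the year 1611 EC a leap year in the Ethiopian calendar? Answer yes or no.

yes

1611 mod 4 = 3; in the Ethiopian calendar a year is leap when year mod 4 = 3, so it is a leap year.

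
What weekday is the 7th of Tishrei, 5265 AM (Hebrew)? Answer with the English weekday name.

Sunday

This is JDN 2270652 (25 September 1504 Gregorian).
Since JDN mod 7 = 6 (0 = Monday), the day is Sunday.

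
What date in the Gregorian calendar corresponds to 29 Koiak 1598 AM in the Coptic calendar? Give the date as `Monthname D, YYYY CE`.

Julian Day Number of the source date = 2408452.
Converting JDN 2408452 to the Gregorian calendar gives 6 January 1882 CE.

January 6, 1882 CE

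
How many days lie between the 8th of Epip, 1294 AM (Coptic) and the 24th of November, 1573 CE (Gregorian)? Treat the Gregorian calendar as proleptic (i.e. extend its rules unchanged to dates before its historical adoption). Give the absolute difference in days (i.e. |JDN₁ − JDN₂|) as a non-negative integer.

JDN of the first date = 2297605.
JDN of the second date = 2295914.
|2295914 − 2297605| = 1691.

1691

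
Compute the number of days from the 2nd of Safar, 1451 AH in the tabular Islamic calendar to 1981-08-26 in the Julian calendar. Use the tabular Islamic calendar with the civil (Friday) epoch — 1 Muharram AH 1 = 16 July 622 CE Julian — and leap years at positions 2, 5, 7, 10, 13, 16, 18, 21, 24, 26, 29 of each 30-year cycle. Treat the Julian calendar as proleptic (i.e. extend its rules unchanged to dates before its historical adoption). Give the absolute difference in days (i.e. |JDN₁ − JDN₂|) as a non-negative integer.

JDN of the first date = 2462303.
JDN of the second date = 2444856.
|2444856 − 2462303| = 17447.

17447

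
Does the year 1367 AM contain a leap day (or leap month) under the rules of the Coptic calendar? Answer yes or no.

yes

1367 mod 4 = 3; in the Coptic calendar a year is leap when year mod 4 = 3, so it is a leap year.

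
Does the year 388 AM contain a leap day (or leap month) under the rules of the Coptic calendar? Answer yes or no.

388 mod 4 = 0; in the Coptic calendar a year is leap when year mod 4 = 3, so it is a common year.

no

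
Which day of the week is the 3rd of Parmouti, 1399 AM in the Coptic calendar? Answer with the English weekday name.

Thursday

Equivalently 8 April 1683 Gregorian, JDN 2335861.
2335861 ≡ 3 (mod 7); counting from Monday = 0 gives Thursday.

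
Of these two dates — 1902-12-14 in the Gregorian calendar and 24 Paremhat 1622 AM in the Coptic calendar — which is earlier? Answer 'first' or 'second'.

first

First date → JDN 2416098; second date → JDN 2417303.
JDN 2416098 < JDN 2417303, so the first date is earlier.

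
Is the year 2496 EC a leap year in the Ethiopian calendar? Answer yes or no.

2496 mod 4 = 0; in the Ethiopian calendar a year is leap when year mod 4 = 3, so it is a common year.

no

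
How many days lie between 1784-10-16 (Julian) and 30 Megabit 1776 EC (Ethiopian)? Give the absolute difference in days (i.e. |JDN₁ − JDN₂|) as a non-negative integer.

204

JDN of the first date = 2372953.
JDN of the second date = 2372749.
|2372749 − 2372953| = 204.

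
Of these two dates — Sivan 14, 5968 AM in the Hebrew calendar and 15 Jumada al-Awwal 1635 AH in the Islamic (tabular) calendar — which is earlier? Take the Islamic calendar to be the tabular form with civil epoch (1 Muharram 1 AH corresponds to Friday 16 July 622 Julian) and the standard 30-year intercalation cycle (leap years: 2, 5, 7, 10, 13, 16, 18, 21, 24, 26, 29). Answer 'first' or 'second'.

The two dates have Julian Day Numbers 2527665 and 2527607 respectively.
Since 2527607 < 2527665, the second date comes first.

second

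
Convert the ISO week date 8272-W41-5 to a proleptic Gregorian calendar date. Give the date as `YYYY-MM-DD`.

ISO week 1 of 8272 is the week containing the first Thursday of 8272.
Week 41, day 5 (Friday) lands on 8272-10-11.

8272-10-11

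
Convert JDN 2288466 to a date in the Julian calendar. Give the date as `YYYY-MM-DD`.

JDN 2288466 is 4 July 1553 in the proleptic Gregorian calendar.
In the Julian calendar that day is 1553-06-24.

1553-06-24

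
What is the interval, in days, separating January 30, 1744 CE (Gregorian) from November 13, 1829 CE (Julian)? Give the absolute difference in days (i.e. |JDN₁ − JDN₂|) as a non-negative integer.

JDN of the first date = 2358072.
JDN of the second date = 2389417.
|2389417 − 2358072| = 31345.

31345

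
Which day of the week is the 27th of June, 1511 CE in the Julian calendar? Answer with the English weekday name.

Equivalently 7 July 1511 Gregorian, JDN 2273128.
2273128 ≡ 4 (mod 7); counting from Monday = 0 gives Friday.

Friday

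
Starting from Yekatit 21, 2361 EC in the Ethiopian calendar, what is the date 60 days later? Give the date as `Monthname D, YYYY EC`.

Miyazya 21, 2361 EC

Counting 60 days forward from JDN 2586381 reaches JDN 2586441, which is Miyazya 21, 2361 EC.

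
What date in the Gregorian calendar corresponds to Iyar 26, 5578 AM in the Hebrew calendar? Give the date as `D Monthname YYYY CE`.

Both dates share Julian Day Number 2385222; in the Gregorian calendar that is 1 June 1818 CE.

1 June 1818 CE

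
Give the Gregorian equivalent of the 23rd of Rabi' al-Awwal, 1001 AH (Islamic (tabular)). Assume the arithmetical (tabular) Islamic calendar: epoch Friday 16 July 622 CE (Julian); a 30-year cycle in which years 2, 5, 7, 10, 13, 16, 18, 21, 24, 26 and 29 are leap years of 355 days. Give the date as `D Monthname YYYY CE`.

28 December 1592 CE

Both dates share Julian Day Number 2302888; in the Gregorian calendar that is 28 December 1592 CE.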